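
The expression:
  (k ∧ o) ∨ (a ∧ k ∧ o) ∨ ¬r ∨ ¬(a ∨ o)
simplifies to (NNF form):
(k ∧ o) ∨ (¬a ∧ ¬o) ∨ ¬r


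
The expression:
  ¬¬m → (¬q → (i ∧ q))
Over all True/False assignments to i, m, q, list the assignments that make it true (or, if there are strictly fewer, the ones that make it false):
is false only for:
  i=False, m=True, q=False;
  i=True, m=True, q=False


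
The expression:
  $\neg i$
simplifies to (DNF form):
$\neg i$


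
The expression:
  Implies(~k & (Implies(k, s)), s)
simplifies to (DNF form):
k | s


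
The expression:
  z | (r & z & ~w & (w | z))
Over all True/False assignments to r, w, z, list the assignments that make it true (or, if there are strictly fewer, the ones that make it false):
is true only for:
  r=False, w=False, z=True;
  r=False, w=True, z=True;
  r=True, w=False, z=True;
  r=True, w=True, z=True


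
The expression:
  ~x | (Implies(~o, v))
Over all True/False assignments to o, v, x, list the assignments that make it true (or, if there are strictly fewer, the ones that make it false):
is false only for:
  o=False, v=False, x=True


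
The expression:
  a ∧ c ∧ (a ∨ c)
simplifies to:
a ∧ c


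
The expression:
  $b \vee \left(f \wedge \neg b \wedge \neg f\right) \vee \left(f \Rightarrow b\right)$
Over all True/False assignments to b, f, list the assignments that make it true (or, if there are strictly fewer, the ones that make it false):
is false only for:
  b=False, f=True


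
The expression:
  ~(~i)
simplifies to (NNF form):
i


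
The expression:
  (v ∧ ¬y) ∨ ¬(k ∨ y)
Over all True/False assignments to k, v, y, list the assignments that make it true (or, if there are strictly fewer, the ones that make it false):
is true only for:
  k=False, v=False, y=False;
  k=False, v=True, y=False;
  k=True, v=True, y=False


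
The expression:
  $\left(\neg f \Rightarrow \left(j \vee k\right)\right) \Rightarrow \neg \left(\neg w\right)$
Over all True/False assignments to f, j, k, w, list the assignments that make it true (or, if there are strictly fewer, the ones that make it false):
is false only for:
  f=False, j=False, k=True, w=False;
  f=False, j=True, k=False, w=False;
  f=False, j=True, k=True, w=False;
  f=True, j=False, k=False, w=False;
  f=True, j=False, k=True, w=False;
  f=True, j=True, k=False, w=False;
  f=True, j=True, k=True, w=False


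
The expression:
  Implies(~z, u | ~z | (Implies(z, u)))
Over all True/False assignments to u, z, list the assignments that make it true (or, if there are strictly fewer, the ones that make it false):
is always true.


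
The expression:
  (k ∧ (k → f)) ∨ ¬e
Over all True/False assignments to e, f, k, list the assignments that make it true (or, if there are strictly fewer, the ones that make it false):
is false only for:
  e=True, f=False, k=False;
  e=True, f=False, k=True;
  e=True, f=True, k=False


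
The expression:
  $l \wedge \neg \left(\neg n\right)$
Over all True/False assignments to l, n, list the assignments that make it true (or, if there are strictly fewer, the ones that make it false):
is true only for:
  l=True, n=True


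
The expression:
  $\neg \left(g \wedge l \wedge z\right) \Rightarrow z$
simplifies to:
$z$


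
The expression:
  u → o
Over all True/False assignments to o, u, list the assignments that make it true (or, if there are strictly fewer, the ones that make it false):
is false only for:
  o=False, u=True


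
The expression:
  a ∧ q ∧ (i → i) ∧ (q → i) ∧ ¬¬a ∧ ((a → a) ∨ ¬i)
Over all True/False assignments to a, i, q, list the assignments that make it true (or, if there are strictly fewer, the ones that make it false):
is true only for:
  a=True, i=True, q=True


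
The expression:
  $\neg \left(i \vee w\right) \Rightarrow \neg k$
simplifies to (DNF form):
$i \vee w \vee \neg k$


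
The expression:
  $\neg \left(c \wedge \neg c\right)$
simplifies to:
$\text{True}$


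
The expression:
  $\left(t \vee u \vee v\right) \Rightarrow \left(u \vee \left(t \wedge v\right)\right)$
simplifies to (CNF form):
$\left(t \vee u \vee \neg v\right) \wedge \left(u \vee v \vee \neg t\right)$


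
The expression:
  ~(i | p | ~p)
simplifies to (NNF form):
False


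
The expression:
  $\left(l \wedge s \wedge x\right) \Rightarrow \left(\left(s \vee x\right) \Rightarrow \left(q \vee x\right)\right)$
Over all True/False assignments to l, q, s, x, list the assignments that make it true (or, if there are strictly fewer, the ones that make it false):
is always true.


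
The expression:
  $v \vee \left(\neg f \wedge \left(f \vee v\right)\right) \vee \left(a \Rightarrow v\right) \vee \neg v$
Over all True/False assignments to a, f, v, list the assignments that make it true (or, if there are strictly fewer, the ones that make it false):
is always true.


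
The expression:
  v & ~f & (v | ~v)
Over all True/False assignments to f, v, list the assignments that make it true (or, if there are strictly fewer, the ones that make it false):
is true only for:
  f=False, v=True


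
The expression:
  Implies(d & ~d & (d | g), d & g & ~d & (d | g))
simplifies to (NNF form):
True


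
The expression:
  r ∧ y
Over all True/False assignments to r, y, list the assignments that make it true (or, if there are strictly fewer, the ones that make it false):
is true only for:
  r=True, y=True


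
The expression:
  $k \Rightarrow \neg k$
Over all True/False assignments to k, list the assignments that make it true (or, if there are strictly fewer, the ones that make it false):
is true only for:
  k=False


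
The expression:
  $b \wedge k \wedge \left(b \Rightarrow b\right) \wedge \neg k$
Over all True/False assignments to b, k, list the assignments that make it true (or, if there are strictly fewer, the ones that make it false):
is never true.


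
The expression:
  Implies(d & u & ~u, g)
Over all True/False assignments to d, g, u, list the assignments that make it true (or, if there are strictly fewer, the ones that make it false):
is always true.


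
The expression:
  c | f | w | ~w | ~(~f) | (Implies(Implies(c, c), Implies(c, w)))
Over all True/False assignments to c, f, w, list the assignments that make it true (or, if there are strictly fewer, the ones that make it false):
is always true.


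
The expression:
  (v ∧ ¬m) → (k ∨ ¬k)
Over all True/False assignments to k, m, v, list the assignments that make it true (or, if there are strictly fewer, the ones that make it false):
is always true.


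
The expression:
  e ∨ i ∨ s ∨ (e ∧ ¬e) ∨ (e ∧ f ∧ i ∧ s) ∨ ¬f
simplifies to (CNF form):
e ∨ i ∨ s ∨ ¬f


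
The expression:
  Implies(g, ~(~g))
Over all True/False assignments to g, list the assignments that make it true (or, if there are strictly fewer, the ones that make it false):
is always true.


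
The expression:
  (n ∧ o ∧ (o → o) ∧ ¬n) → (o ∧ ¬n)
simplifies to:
True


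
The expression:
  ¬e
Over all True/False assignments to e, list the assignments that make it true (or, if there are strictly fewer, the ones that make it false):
is true only for:
  e=False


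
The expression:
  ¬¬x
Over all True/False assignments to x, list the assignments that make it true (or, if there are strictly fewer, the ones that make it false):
is true only for:
  x=True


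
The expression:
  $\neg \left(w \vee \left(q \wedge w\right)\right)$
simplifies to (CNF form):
$\neg w$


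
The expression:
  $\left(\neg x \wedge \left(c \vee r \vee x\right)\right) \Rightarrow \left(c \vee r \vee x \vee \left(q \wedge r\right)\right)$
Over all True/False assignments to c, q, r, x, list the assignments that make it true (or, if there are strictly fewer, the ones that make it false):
is always true.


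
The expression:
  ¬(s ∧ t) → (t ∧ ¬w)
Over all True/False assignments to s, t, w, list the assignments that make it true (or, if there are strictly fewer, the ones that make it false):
is true only for:
  s=False, t=True, w=False;
  s=True, t=True, w=False;
  s=True, t=True, w=True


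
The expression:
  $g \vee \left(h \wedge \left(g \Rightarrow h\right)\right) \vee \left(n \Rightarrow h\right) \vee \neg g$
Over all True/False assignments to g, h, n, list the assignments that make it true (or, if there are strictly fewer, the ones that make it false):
is always true.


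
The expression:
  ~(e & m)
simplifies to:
~e | ~m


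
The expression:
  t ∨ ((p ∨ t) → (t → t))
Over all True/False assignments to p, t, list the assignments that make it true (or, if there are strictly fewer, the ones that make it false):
is always true.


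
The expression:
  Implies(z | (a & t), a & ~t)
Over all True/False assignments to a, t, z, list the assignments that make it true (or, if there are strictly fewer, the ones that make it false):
is true only for:
  a=False, t=False, z=False;
  a=False, t=True, z=False;
  a=True, t=False, z=False;
  a=True, t=False, z=True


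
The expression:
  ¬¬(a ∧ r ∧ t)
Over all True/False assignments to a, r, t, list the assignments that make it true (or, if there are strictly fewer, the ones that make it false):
is true only for:
  a=True, r=True, t=True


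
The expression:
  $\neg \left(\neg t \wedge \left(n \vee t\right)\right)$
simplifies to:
$t \vee \neg n$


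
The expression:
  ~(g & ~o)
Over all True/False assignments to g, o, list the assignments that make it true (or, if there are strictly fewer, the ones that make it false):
is false only for:
  g=True, o=False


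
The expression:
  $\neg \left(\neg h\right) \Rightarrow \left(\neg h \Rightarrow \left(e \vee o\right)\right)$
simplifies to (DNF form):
$\text{True}$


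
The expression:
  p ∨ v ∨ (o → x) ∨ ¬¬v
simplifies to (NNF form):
p ∨ v ∨ x ∨ ¬o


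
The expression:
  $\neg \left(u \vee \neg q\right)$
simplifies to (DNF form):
$q \wedge \neg u$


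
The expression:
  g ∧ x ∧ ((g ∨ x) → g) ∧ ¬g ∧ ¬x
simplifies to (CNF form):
False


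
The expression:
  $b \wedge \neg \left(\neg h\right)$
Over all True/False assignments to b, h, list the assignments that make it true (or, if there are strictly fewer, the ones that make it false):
is true only for:
  b=True, h=True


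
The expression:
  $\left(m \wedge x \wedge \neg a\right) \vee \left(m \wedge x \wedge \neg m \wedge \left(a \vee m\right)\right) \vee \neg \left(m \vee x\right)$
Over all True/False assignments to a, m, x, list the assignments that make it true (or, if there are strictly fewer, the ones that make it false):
is true only for:
  a=False, m=False, x=False;
  a=False, m=True, x=True;
  a=True, m=False, x=False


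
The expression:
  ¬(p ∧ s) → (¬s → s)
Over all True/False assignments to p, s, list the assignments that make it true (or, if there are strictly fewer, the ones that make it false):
is true only for:
  p=False, s=True;
  p=True, s=True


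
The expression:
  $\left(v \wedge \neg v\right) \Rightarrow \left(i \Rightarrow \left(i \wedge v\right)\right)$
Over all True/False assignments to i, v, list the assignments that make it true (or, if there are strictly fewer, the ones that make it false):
is always true.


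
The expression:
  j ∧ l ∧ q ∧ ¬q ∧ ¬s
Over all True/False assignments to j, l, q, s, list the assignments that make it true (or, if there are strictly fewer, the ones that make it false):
is never true.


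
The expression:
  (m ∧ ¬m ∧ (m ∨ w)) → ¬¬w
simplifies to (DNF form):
True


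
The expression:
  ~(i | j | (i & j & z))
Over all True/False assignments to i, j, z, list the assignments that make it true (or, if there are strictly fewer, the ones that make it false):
is true only for:
  i=False, j=False, z=False;
  i=False, j=False, z=True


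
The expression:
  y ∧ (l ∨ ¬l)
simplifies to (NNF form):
y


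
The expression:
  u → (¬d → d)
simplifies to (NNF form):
d ∨ ¬u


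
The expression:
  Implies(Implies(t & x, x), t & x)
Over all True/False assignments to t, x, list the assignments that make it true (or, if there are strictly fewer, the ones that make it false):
is true only for:
  t=True, x=True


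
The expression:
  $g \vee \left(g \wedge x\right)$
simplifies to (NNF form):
$g$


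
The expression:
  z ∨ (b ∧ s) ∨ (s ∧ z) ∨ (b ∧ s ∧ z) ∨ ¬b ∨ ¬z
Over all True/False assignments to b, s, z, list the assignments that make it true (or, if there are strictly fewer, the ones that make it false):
is always true.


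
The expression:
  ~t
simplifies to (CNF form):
~t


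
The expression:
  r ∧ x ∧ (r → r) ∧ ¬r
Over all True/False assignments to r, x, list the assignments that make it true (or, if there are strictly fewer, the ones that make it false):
is never true.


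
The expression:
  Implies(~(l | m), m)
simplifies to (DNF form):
l | m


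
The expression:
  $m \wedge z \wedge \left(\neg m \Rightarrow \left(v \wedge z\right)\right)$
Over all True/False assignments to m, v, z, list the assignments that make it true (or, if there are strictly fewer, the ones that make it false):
is true only for:
  m=True, v=False, z=True;
  m=True, v=True, z=True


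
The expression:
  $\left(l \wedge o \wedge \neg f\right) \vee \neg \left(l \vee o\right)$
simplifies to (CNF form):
$\left(l \vee \neg o\right) \wedge \left(o \vee \neg l\right) \wedge \left(\neg f \vee \neg o\right)$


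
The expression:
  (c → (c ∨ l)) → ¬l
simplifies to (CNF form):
¬l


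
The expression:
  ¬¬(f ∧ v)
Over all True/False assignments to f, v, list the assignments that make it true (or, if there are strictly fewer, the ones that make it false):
is true only for:
  f=True, v=True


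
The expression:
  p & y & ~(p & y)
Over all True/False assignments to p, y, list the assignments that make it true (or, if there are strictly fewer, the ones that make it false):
is never true.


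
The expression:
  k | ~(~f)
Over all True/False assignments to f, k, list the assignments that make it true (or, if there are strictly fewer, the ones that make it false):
is false only for:
  f=False, k=False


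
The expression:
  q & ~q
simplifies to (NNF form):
False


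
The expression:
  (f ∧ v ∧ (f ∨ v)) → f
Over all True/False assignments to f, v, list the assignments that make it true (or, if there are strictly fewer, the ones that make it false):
is always true.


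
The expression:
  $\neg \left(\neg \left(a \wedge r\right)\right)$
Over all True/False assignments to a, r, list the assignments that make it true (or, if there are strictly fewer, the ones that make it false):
is true only for:
  a=True, r=True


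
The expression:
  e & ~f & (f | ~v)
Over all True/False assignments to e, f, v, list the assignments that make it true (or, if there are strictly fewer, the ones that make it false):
is true only for:
  e=True, f=False, v=False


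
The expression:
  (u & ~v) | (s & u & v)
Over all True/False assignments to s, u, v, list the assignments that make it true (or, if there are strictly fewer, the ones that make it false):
is true only for:
  s=False, u=True, v=False;
  s=True, u=True, v=False;
  s=True, u=True, v=True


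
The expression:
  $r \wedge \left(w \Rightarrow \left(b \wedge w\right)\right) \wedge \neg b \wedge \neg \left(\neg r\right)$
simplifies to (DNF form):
$r \wedge \neg b \wedge \neg w$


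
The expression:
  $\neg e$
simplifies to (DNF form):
$\neg e$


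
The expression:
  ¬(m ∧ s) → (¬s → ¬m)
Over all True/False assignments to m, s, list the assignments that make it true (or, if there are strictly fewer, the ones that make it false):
is false only for:
  m=True, s=False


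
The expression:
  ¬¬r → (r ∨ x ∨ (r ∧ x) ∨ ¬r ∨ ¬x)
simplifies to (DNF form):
True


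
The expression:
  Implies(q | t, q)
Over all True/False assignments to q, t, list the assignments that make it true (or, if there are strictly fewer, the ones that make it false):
is false only for:
  q=False, t=True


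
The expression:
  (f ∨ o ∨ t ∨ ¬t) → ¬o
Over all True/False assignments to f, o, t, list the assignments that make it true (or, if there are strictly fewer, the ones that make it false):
is true only for:
  f=False, o=False, t=False;
  f=False, o=False, t=True;
  f=True, o=False, t=False;
  f=True, o=False, t=True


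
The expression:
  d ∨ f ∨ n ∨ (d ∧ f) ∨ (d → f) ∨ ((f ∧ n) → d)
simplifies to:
True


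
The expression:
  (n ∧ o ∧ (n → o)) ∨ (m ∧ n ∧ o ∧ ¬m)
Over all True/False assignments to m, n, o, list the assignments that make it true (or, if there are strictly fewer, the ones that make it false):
is true only for:
  m=False, n=True, o=True;
  m=True, n=True, o=True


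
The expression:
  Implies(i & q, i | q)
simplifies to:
True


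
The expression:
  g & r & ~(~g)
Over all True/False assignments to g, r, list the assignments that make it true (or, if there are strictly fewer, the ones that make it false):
is true only for:
  g=True, r=True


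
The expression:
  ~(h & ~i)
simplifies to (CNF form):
i | ~h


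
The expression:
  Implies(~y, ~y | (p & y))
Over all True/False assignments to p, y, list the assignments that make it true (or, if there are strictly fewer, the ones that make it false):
is always true.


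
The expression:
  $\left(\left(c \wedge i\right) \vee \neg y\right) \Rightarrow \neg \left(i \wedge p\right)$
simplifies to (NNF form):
$\left(y \wedge \neg c\right) \vee \neg i \vee \neg p$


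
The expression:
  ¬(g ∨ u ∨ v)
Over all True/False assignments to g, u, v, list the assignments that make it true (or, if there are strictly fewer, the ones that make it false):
is true only for:
  g=False, u=False, v=False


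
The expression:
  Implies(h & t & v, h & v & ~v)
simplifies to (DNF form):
~h | ~t | ~v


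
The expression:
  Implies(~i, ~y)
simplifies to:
i | ~y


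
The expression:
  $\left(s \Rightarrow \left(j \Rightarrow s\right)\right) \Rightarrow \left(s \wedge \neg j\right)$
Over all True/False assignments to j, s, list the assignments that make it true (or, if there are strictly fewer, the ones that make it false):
is true only for:
  j=False, s=True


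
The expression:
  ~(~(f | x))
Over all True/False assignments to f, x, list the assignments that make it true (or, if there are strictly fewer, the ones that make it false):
is false only for:
  f=False, x=False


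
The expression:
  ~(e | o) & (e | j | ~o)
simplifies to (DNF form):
~e & ~o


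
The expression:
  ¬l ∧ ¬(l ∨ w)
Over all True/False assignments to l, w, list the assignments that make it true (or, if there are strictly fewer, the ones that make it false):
is true only for:
  l=False, w=False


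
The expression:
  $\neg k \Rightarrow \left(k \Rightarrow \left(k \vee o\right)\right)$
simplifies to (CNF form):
$\text{True}$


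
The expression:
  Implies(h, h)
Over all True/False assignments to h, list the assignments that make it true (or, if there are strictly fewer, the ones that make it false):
is always true.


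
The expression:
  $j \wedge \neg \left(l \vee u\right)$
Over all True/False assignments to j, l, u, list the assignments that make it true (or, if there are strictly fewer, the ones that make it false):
is true only for:
  j=True, l=False, u=False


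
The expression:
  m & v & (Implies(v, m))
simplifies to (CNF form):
m & v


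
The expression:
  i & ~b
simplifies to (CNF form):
i & ~b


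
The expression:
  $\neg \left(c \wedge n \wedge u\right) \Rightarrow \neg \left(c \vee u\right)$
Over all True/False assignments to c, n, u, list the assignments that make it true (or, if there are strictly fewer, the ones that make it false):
is true only for:
  c=False, n=False, u=False;
  c=False, n=True, u=False;
  c=True, n=True, u=True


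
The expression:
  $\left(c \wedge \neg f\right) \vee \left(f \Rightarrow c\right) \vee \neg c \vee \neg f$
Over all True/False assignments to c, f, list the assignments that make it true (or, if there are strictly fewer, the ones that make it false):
is always true.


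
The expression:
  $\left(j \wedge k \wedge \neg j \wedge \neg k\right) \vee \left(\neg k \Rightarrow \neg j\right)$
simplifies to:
$k \vee \neg j$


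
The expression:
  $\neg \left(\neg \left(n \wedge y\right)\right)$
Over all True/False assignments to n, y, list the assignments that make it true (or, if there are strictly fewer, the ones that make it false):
is true only for:
  n=True, y=True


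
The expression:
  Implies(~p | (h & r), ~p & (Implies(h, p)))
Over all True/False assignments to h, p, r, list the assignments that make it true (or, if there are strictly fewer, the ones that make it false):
is false only for:
  h=True, p=False, r=False;
  h=True, p=False, r=True;
  h=True, p=True, r=True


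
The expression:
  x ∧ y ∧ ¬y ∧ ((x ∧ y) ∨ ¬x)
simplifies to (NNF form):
False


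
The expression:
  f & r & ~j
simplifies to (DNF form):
f & r & ~j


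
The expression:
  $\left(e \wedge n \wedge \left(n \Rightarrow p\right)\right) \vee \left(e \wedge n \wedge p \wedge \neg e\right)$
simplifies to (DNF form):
$e \wedge n \wedge p$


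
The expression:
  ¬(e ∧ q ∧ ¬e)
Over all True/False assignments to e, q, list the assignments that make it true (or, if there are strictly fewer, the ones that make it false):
is always true.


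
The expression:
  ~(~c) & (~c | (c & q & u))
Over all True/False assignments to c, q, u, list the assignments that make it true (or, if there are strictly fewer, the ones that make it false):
is true only for:
  c=True, q=True, u=True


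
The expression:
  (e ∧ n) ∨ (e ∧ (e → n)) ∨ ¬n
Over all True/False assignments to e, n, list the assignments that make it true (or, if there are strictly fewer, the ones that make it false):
is false only for:
  e=False, n=True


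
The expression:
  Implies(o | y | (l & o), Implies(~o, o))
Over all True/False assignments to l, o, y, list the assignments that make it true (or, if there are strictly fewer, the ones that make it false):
is false only for:
  l=False, o=False, y=True;
  l=True, o=False, y=True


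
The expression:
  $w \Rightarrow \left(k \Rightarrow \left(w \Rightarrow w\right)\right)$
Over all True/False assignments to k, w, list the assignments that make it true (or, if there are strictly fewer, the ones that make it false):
is always true.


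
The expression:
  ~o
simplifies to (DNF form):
~o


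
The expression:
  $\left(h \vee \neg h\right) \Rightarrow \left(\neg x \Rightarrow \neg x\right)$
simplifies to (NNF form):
$\text{True}$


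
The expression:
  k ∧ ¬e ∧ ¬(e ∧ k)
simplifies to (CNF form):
k ∧ ¬e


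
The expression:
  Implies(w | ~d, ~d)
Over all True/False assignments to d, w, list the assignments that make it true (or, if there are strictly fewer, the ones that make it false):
is false only for:
  d=True, w=True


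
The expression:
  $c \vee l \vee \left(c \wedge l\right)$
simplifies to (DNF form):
$c \vee l$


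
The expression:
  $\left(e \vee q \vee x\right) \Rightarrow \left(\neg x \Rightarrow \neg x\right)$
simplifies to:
$\text{True}$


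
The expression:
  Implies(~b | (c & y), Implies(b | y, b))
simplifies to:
b | ~y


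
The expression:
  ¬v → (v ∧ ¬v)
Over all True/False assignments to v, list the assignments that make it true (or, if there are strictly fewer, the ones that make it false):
is true only for:
  v=True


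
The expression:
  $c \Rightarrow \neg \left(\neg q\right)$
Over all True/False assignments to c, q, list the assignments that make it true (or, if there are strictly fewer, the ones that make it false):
is false only for:
  c=True, q=False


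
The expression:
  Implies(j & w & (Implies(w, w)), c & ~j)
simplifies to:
~j | ~w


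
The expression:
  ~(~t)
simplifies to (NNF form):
t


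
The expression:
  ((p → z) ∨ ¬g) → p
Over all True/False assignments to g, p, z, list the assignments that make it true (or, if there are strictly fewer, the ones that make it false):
is true only for:
  g=False, p=True, z=False;
  g=False, p=True, z=True;
  g=True, p=True, z=False;
  g=True, p=True, z=True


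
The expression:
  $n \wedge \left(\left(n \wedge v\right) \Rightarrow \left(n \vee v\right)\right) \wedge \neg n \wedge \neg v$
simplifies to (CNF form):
$\text{False}$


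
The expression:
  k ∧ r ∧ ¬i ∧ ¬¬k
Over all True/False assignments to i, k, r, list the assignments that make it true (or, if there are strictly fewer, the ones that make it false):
is true only for:
  i=False, k=True, r=True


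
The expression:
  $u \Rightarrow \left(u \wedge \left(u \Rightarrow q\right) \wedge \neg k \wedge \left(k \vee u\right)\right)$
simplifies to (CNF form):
$\left(q \vee \neg u\right) \wedge \left(\neg k \vee \neg u\right)$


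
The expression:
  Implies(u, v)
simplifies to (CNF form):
v | ~u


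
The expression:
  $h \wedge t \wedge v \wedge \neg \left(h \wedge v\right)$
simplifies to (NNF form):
$\text{False}$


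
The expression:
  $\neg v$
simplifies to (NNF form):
$\neg v$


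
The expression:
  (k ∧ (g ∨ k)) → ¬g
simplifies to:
¬g ∨ ¬k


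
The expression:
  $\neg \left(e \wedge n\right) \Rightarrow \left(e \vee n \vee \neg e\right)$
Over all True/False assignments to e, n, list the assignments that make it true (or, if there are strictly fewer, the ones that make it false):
is always true.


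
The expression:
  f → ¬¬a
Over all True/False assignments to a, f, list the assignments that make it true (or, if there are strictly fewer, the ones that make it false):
is false only for:
  a=False, f=True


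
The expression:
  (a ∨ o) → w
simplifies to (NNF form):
w ∨ (¬a ∧ ¬o)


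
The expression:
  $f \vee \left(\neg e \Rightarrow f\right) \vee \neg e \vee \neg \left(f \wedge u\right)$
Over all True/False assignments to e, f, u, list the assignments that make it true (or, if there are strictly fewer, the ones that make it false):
is always true.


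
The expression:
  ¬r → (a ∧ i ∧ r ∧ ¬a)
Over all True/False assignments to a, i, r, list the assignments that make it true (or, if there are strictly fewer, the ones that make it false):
is true only for:
  a=False, i=False, r=True;
  a=False, i=True, r=True;
  a=True, i=False, r=True;
  a=True, i=True, r=True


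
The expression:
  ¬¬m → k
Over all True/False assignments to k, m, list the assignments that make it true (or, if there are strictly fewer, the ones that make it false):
is false only for:
  k=False, m=True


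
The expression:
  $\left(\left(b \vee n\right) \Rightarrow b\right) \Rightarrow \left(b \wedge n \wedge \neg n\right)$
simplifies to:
$n \wedge \neg b$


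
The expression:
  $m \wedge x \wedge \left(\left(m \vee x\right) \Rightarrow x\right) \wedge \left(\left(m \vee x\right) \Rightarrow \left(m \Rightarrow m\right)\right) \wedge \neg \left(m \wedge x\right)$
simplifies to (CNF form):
$\text{False}$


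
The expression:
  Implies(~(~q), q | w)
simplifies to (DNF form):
True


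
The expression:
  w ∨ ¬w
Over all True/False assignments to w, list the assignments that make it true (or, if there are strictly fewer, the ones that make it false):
is always true.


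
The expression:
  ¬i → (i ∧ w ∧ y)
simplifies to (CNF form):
i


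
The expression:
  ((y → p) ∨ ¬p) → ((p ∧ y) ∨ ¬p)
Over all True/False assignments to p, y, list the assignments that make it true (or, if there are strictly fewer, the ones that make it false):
is false only for:
  p=True, y=False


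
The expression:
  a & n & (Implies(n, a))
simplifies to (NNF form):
a & n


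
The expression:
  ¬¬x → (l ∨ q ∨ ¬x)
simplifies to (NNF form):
l ∨ q ∨ ¬x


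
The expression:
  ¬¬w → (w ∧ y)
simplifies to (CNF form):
y ∨ ¬w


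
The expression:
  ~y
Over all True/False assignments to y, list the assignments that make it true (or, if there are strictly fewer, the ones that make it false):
is true only for:
  y=False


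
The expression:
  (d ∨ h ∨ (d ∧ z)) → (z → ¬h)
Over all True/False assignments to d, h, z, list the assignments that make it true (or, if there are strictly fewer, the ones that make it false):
is false only for:
  d=False, h=True, z=True;
  d=True, h=True, z=True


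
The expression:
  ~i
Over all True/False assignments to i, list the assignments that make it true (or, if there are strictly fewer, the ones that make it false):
is true only for:
  i=False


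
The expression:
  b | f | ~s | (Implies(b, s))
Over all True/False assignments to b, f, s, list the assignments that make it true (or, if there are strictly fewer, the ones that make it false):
is always true.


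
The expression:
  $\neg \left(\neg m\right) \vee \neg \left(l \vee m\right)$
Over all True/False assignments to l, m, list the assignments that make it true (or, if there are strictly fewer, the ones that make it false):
is false only for:
  l=True, m=False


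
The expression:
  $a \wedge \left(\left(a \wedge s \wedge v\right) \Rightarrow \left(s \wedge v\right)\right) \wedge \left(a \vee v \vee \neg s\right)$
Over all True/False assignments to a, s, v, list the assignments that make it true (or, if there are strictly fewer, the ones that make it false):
is true only for:
  a=True, s=False, v=False;
  a=True, s=False, v=True;
  a=True, s=True, v=False;
  a=True, s=True, v=True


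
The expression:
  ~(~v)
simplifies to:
v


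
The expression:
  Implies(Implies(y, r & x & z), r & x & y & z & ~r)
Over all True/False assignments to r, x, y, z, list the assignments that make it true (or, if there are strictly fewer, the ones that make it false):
is true only for:
  r=False, x=False, y=True, z=False;
  r=False, x=False, y=True, z=True;
  r=False, x=True, y=True, z=False;
  r=False, x=True, y=True, z=True;
  r=True, x=False, y=True, z=False;
  r=True, x=False, y=True, z=True;
  r=True, x=True, y=True, z=False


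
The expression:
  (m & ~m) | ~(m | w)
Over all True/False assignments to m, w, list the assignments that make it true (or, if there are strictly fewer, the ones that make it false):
is true only for:
  m=False, w=False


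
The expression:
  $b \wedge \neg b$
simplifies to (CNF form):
$\text{False}$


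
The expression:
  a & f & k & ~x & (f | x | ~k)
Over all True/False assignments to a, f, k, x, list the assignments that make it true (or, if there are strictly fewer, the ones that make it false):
is true only for:
  a=True, f=True, k=True, x=False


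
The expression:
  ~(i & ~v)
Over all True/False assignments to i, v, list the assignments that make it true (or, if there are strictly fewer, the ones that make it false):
is false only for:
  i=True, v=False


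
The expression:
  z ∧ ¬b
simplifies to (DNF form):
z ∧ ¬b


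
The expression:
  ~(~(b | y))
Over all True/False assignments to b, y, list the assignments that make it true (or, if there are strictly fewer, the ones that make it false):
is false only for:
  b=False, y=False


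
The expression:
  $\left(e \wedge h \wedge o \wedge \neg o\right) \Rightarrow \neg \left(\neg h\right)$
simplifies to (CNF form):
$\text{True}$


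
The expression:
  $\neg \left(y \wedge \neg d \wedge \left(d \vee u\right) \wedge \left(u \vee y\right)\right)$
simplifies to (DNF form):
$d \vee \neg u \vee \neg y$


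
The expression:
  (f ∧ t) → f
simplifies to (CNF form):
True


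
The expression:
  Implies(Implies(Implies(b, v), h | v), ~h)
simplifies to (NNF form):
~h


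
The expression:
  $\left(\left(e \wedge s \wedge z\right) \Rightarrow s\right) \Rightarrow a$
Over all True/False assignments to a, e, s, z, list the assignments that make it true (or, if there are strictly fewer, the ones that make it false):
is true only for:
  a=True, e=False, s=False, z=False;
  a=True, e=False, s=False, z=True;
  a=True, e=False, s=True, z=False;
  a=True, e=False, s=True, z=True;
  a=True, e=True, s=False, z=False;
  a=True, e=True, s=False, z=True;
  a=True, e=True, s=True, z=False;
  a=True, e=True, s=True, z=True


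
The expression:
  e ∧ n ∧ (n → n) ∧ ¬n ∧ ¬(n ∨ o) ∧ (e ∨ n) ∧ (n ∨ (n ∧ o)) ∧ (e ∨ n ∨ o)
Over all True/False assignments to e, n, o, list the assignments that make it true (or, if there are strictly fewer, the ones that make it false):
is never true.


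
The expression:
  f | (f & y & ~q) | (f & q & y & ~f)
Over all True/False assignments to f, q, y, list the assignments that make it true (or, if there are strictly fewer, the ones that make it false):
is true only for:
  f=True, q=False, y=False;
  f=True, q=False, y=True;
  f=True, q=True, y=False;
  f=True, q=True, y=True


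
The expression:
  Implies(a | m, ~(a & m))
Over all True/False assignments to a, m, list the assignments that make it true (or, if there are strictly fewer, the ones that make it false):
is false only for:
  a=True, m=True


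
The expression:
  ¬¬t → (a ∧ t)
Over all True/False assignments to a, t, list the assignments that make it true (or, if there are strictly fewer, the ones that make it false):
is false only for:
  a=False, t=True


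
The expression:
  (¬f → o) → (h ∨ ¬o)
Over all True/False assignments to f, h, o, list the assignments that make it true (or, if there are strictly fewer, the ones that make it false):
is false only for:
  f=False, h=False, o=True;
  f=True, h=False, o=True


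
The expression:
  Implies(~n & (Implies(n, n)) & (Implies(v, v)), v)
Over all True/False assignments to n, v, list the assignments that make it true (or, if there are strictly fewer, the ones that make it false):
is false only for:
  n=False, v=False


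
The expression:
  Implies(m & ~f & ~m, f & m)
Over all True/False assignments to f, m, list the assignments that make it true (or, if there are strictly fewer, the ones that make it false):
is always true.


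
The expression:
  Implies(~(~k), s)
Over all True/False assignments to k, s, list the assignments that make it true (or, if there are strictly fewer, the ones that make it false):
is false only for:
  k=True, s=False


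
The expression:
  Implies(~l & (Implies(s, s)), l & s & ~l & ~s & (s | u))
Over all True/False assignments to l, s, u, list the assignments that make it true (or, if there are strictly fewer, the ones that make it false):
is true only for:
  l=True, s=False, u=False;
  l=True, s=False, u=True;
  l=True, s=True, u=False;
  l=True, s=True, u=True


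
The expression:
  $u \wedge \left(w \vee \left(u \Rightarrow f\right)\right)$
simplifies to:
$u \wedge \left(f \vee w\right)$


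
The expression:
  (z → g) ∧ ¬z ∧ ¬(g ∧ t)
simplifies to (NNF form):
¬z ∧ (¬g ∨ ¬t)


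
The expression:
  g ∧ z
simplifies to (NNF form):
g ∧ z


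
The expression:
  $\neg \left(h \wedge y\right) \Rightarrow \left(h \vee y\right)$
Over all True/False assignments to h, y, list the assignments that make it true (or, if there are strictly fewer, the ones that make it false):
is false only for:
  h=False, y=False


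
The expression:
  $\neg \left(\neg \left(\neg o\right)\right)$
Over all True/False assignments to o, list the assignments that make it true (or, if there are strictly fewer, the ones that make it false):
is true only for:
  o=False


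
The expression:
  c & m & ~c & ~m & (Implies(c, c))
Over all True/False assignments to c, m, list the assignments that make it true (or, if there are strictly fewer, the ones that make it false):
is never true.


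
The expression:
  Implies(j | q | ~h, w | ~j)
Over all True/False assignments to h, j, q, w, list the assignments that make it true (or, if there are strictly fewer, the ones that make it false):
is false only for:
  h=False, j=True, q=False, w=False;
  h=False, j=True, q=True, w=False;
  h=True, j=True, q=False, w=False;
  h=True, j=True, q=True, w=False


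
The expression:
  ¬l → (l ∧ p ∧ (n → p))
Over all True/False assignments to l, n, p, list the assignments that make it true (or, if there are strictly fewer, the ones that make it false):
is true only for:
  l=True, n=False, p=False;
  l=True, n=False, p=True;
  l=True, n=True, p=False;
  l=True, n=True, p=True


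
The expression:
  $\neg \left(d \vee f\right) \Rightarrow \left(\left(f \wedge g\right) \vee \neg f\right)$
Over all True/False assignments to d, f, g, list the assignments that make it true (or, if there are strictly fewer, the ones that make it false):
is always true.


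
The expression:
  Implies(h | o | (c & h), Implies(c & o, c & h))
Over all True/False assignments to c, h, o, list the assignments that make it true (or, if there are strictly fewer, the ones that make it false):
is false only for:
  c=True, h=False, o=True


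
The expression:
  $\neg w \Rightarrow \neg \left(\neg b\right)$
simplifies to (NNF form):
$b \vee w$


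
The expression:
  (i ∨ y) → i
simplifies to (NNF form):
i ∨ ¬y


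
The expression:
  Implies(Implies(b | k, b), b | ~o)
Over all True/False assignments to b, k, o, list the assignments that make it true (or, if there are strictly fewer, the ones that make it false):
is false only for:
  b=False, k=False, o=True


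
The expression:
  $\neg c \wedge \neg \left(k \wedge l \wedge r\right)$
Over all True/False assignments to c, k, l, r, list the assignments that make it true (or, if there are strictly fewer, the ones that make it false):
is true only for:
  c=False, k=False, l=False, r=False;
  c=False, k=False, l=False, r=True;
  c=False, k=False, l=True, r=False;
  c=False, k=False, l=True, r=True;
  c=False, k=True, l=False, r=False;
  c=False, k=True, l=False, r=True;
  c=False, k=True, l=True, r=False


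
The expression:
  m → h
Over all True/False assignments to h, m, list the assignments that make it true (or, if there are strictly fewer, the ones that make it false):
is false only for:
  h=False, m=True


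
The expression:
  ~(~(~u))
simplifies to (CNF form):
~u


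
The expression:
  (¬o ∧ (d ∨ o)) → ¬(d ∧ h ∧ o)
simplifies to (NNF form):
True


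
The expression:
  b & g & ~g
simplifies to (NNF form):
False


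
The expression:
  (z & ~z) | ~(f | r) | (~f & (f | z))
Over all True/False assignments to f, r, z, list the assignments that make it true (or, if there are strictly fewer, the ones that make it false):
is true only for:
  f=False, r=False, z=False;
  f=False, r=False, z=True;
  f=False, r=True, z=True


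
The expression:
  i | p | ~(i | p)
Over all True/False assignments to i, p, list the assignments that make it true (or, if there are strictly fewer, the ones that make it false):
is always true.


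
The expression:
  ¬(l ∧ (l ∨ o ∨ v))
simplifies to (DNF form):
¬l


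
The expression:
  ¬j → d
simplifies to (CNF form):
d ∨ j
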